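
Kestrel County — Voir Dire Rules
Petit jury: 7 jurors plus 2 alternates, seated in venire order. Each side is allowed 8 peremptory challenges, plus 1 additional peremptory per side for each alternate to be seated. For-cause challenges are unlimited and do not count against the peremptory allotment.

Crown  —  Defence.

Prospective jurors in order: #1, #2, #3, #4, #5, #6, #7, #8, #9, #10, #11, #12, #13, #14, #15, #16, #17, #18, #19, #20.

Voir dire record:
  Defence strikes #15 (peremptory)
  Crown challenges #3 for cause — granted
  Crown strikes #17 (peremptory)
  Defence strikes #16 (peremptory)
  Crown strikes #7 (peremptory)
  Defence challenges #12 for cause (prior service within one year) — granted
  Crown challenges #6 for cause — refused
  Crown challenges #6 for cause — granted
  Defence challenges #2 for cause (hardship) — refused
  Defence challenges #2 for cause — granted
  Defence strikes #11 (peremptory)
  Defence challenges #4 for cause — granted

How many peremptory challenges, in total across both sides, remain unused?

Crown allotment: 8 base + 1 × 2 alternates = 10. Defence allotment: 8 base + 1 × 2 alternates = 10.
Crown peremptories used: #17, #7 — 2 (for-cause on #3, #6, #6 don't count).
Defence peremptories used: #15, #16, #11 — 3 (for-cause on #12, #2, #2, #4 don't count).
Remaining: (10 − 2) + (10 − 3) = 15.

15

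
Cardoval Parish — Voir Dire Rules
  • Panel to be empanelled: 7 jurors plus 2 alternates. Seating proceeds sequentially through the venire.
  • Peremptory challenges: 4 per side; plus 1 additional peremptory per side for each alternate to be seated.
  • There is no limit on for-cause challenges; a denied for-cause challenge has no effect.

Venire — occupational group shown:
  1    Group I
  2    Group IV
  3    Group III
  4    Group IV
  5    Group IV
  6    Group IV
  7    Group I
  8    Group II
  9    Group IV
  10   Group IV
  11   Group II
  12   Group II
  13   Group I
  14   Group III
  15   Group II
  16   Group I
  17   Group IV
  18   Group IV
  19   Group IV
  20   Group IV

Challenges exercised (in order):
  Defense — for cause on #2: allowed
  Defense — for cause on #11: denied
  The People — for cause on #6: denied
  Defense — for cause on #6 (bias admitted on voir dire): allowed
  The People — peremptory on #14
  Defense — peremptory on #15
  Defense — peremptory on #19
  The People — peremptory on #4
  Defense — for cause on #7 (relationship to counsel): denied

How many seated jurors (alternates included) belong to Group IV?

3

Removed: #2, #4, #6, #14, #15, #19.
Seated (9 incl. alternates): #1, #3, #5, #7, #8, #9, #10, #11, #12.
Of those, in Group IV: #5, #9, #10 → 3.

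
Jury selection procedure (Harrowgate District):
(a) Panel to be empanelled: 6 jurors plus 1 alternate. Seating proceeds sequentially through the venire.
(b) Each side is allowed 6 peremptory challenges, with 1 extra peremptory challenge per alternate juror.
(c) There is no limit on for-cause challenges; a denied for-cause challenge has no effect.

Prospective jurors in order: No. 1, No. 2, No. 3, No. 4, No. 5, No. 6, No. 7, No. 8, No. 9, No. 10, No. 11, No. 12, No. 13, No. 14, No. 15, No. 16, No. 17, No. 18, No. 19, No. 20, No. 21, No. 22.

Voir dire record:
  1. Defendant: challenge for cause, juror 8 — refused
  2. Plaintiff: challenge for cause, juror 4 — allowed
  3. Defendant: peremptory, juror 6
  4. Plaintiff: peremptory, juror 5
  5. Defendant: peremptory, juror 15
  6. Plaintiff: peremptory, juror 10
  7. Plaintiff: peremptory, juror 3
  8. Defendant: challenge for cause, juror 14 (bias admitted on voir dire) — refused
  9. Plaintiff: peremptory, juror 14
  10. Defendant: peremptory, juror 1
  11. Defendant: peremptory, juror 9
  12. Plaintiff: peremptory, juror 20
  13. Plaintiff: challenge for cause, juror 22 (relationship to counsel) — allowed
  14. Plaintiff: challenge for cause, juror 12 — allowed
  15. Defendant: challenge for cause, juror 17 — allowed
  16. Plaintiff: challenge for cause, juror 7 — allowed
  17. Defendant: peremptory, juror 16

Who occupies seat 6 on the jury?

Removed: #1, #3, #4, #5, #6, #7, #9, #10, #12, #14, #15, #16, #17, #20, #22. (#8 stays — for-cause denied.)
Seating in order: seats 1–6 → #2, #8, #11, #13, #18, #19; alternates → #21.
So seat 6 is #19.

19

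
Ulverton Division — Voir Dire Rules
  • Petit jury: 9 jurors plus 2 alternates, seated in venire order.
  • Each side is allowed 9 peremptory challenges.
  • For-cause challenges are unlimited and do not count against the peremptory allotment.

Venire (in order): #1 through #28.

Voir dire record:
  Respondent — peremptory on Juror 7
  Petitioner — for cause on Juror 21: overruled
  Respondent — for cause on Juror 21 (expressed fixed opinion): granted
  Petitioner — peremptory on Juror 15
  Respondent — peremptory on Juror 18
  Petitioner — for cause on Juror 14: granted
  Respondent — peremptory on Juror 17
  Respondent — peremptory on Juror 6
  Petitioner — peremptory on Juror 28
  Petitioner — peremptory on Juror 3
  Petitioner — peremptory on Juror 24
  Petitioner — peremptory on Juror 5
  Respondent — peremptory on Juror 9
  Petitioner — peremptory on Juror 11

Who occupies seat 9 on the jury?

19

Removed: #3, #5, #6, #7, #9, #11, #14, #15, #17, #18, #21, #24, #28.
Seating in order: seats 1–9 → #1, #2, #4, #8, #10, #12, #13, #16, #19; alternates → #20, #22.
So seat 9 is #19.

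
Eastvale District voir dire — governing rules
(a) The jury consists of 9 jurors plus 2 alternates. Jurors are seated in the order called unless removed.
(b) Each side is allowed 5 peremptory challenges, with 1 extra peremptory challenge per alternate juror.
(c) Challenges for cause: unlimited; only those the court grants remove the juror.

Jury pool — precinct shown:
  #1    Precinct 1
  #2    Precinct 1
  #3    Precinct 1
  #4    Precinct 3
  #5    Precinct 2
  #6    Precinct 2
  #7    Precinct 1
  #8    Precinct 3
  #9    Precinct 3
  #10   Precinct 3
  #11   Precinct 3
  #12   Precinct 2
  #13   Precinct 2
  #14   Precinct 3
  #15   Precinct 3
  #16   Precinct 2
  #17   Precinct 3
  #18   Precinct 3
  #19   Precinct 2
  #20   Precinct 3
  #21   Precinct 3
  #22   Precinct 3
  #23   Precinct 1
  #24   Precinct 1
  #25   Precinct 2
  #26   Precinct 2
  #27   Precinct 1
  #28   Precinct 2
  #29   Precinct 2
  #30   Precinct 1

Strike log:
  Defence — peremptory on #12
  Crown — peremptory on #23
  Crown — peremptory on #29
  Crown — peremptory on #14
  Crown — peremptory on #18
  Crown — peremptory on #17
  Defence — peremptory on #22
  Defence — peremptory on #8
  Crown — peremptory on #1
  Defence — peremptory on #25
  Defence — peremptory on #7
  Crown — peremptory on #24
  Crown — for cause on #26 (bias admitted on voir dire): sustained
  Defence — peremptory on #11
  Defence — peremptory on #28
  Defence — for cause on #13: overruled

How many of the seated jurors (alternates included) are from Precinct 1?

2

Removed: #1, #7, #8, #11, #12, #14, #17, #18, #22, #23, #24, #25, #26, #28, #29.
Seated (11 incl. alternates): #2, #3, #4, #5, #6, #9, #10, #13, #15, #16, #19.
Of those, in Precinct 1: #2, #3 → 2.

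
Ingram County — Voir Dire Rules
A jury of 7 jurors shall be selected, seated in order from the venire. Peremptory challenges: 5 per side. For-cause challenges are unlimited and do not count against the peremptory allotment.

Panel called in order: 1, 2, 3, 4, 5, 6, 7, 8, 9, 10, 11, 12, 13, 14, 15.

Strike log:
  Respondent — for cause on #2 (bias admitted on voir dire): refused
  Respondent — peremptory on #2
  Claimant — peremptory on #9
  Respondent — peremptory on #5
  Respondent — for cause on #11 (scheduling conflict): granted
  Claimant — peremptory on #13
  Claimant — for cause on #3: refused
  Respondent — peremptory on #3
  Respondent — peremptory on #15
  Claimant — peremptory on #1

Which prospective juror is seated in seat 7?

Removed: #1, #2, #3, #5, #9, #11, #13, #15.
Seating in order: seats 1–7 → #4, #6, #7, #8, #10, #12, #14.
So seat 7 is #14.

14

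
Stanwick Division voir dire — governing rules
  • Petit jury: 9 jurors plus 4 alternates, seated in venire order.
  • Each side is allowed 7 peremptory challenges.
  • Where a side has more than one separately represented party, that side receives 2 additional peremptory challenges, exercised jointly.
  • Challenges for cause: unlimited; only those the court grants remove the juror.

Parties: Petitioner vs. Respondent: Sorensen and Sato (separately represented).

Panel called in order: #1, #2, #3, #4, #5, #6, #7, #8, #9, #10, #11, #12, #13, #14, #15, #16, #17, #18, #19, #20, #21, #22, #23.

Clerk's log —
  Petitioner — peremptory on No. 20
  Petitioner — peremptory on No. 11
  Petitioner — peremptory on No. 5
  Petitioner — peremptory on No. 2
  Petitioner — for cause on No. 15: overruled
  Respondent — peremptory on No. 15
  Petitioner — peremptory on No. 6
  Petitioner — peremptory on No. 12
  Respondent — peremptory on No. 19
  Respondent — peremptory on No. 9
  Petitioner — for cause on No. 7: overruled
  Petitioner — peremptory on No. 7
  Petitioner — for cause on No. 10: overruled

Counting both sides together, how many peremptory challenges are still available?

Petitioner allotment: 7. Respondent allotment: 7 base + 2 multi-party = 9.
Petitioner peremptories used: #20, #11, #5, #2, #6, #12, #7 — 7 (for-cause on #15, #7, #10 don't count).
Respondent peremptories used: #15, #19, #9 — 3.
Remaining: (7 − 7) + (9 − 3) = 6.

6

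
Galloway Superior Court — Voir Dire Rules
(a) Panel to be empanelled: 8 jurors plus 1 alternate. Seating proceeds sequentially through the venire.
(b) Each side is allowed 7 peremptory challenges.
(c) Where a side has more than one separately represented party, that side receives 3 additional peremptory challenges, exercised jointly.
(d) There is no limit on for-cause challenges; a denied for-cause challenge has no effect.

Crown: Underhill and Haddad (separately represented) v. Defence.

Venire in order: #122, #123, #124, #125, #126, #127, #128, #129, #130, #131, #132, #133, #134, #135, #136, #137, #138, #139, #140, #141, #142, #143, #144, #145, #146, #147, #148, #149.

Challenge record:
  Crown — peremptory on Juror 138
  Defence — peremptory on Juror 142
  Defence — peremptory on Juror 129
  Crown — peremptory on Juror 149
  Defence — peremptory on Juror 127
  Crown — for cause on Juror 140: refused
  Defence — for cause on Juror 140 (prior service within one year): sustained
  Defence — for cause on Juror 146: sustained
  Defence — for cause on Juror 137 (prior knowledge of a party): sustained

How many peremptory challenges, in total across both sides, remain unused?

12

Crown allotment: 7 base + 3 multi-party = 10. Defence allotment: 7.
Crown peremptories used: #138, #149 — 2 (the for-cause on #140 doesn't count).
Defence peremptories used: #142, #129, #127 — 3 (for-cause on #140, #146, #137 don't count).
Remaining: (10 − 2) + (7 − 3) = 12.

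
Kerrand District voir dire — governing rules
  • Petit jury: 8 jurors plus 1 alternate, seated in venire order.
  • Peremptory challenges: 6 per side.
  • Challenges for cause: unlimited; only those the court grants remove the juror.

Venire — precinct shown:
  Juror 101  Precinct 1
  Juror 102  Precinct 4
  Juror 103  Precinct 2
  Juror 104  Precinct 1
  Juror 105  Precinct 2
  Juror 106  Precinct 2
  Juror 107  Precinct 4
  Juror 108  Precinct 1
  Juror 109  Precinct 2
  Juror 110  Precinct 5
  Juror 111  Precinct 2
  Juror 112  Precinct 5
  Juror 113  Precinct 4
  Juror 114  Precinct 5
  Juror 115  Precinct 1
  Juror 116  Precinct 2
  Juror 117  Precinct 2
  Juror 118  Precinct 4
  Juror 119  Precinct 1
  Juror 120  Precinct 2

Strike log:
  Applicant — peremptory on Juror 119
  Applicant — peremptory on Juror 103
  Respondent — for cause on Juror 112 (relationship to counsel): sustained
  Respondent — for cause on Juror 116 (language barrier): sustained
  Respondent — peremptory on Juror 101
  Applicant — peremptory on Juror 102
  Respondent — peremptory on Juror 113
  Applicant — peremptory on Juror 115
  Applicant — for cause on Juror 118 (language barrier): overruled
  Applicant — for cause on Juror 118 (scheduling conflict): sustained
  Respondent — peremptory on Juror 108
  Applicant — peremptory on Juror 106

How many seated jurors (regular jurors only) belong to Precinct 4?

Removed: #101, #102, #103, #106, #108, #112, #113, #115, #116, #118, #119.
Seated jurors 1–8: #104, #105, #107, #109, #110, #111, #114, #117 (alternates #120 not counted).
Of those, in Precinct 4: #107 → 1.

1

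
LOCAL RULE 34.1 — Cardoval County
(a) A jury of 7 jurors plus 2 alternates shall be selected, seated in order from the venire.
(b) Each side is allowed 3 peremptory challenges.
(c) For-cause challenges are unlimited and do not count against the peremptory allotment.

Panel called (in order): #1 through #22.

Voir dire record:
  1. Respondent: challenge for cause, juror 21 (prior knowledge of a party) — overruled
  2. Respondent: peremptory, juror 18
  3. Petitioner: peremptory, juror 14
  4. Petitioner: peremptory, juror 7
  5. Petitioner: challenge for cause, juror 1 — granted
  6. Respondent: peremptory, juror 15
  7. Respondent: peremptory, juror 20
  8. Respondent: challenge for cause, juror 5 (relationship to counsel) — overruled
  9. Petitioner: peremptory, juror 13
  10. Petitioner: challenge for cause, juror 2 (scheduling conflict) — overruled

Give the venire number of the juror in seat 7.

9

Removed: #1, #7, #13, #14, #15, #18, #20. (#2, #5, #21 stay — for-cause denied.)
Seating in order: seats 1–7 → #2, #3, #4, #5, #6, #8, #9; alternates → #10, #11.
So seat 7 is #9.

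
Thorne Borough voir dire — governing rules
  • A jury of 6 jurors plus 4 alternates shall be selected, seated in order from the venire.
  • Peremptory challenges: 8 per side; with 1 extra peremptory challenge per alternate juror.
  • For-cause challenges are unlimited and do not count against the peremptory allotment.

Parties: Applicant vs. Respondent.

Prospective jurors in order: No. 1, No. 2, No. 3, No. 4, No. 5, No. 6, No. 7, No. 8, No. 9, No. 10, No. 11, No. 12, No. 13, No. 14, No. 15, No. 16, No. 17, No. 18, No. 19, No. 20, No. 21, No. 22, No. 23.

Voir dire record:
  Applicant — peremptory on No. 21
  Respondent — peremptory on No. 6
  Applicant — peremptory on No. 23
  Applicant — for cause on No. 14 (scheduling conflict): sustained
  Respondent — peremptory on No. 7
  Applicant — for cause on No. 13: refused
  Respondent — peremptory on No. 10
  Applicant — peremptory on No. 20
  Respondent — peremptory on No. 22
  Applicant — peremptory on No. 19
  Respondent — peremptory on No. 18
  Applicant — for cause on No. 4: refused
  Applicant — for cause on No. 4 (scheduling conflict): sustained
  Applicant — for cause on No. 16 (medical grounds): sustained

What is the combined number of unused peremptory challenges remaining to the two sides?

15

Applicant allotment: 8 base + 1 × 4 alternates = 12. Respondent allotment: 8 base + 1 × 4 alternates = 12.
Applicant peremptories used: #21, #23, #20, #19 — 4 (for-cause on #14, #13, #4, #4, #16 don't count).
Respondent peremptories used: #6, #7, #10, #22, #18 — 5.
Remaining: (12 − 4) + (12 − 5) = 15.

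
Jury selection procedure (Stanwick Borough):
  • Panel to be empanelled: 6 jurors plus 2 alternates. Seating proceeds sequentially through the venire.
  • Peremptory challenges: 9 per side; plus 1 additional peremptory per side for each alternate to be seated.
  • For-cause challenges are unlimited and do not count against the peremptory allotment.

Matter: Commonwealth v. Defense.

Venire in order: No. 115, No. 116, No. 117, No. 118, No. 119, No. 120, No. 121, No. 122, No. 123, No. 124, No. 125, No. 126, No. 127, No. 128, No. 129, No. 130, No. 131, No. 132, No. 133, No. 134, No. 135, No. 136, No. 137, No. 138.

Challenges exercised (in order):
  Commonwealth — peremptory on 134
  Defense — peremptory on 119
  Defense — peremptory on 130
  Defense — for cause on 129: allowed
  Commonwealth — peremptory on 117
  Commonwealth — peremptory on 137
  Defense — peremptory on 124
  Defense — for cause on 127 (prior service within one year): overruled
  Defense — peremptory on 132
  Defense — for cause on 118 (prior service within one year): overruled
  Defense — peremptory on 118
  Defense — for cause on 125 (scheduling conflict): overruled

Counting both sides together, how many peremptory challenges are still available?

Commonwealth allotment: 9 base + 1 × 2 alternates = 11. Defense allotment: 9 base + 1 × 2 alternates = 11.
Commonwealth peremptories used: #134, #117, #137 — 3.
Defense peremptories used: #119, #130, #124, #132, #118 — 5 (for-cause on #129, #127, #118, #125 don't count).
Remaining: (11 − 3) + (11 − 5) = 14.

14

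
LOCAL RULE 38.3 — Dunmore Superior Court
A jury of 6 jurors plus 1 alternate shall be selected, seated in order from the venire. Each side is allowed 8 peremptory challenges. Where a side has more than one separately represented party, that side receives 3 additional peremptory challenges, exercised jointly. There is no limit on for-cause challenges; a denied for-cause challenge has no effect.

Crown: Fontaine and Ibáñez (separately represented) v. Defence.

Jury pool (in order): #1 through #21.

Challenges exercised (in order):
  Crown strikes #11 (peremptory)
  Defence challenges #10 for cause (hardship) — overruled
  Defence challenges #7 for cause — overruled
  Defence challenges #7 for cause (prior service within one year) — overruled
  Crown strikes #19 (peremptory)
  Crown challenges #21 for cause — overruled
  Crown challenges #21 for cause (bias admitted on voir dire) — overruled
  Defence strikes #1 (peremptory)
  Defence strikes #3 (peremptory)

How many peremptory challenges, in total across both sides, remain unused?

Crown allotment: 8 base + 3 multi-party = 11. Defence allotment: 8.
Crown peremptories used: #11, #19 — 2 (for-cause on #21, #21 don't count).
Defence peremptories used: #1, #3 — 2 (for-cause on #10, #7, #7 don't count).
Remaining: (11 − 2) + (8 − 2) = 15.

15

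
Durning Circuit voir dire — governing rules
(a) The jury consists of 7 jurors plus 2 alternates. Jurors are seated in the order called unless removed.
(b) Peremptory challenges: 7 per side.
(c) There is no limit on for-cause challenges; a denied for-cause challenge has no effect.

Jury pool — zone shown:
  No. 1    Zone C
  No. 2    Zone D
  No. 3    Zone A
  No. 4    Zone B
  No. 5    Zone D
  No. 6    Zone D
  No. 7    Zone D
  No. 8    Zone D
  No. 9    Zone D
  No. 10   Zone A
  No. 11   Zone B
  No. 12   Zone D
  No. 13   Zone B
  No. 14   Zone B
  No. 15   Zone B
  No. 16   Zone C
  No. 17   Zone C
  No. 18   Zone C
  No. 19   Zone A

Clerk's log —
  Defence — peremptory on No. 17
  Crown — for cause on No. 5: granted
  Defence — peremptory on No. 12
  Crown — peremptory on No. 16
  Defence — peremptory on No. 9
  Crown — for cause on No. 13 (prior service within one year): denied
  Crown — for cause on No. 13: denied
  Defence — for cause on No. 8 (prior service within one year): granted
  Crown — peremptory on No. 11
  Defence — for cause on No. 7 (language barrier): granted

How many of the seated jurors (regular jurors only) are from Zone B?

Removed: #5, #7, #8, #9, #11, #12, #16, #17.
Seated jurors 1–7: #1, #2, #3, #4, #6, #10, #13 (alternates #14, #15 not counted).
Of those, in Zone B: #4, #13 → 2.

2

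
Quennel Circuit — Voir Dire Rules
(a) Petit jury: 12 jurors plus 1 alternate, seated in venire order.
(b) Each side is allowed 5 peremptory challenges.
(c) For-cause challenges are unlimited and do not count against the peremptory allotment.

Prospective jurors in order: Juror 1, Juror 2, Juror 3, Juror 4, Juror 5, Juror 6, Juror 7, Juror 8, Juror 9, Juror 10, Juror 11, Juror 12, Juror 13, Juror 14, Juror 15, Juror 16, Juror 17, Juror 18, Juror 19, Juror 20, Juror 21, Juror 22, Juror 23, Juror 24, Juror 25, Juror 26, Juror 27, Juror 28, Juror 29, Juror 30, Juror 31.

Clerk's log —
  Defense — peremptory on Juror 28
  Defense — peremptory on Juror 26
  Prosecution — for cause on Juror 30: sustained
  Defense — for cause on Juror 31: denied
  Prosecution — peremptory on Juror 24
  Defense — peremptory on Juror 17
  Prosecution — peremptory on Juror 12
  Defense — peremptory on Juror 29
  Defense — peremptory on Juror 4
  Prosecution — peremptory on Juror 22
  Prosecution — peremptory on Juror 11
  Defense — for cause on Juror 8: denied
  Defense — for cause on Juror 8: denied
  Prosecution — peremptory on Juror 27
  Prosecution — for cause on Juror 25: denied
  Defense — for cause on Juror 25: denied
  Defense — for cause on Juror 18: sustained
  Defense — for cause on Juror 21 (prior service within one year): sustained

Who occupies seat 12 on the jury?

15

Removed: #4, #11, #12, #17, #18, #21, #22, #24, #26, #27, #28, #29, #30. (#8, #25, #31 stay — for-cause denied.)
Filling seats in venire order through position 12: #1, #2, #3, #5, #6, #7, #8, #9, #10, #13, #14, #15.
So seat 12 is #15.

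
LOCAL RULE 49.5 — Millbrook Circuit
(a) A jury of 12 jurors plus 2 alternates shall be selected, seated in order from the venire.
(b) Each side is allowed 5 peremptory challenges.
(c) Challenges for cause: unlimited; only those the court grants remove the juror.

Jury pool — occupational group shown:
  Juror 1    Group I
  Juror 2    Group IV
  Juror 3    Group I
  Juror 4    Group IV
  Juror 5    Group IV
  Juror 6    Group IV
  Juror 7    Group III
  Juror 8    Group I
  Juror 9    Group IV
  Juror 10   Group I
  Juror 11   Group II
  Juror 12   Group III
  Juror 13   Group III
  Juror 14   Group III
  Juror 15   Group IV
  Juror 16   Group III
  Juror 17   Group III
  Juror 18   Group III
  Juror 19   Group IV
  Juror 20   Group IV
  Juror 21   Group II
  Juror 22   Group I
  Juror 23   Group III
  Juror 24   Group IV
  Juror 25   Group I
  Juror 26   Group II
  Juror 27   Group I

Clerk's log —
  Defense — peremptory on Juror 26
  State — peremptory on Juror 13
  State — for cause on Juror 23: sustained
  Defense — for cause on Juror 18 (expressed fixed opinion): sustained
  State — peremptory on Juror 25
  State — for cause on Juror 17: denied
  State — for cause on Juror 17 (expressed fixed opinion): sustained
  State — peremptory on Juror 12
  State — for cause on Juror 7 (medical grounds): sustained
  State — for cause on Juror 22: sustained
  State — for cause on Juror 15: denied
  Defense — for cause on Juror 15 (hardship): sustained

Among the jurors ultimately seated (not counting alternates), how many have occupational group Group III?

2

Removed: #7, #12, #13, #15, #17, #18, #22, #23, #25, #26.
Seated jurors 1–12: #1, #2, #3, #4, #5, #6, #8, #9, #10, #11, #14, #16 (alternates #19, #20 not counted).
Of those, in Group III: #14, #16 → 2.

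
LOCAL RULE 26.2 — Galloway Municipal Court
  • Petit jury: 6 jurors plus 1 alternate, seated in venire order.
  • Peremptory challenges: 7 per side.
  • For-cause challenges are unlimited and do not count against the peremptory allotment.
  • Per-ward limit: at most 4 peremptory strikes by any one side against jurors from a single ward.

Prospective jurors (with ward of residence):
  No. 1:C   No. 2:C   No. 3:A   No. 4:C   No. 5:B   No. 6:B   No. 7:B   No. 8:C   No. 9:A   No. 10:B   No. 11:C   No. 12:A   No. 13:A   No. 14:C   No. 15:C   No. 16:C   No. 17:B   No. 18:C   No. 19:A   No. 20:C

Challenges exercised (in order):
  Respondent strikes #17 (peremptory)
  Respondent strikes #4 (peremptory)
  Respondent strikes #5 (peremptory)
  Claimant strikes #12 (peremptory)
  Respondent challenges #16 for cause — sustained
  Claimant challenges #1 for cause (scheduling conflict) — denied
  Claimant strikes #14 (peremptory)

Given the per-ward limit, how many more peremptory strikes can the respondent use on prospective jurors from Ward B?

2

Respondent peremptories so far: #17, #4, #5 — 3 of 7 used, 4 left overall.
Against Ward B: #17, #5 — 2 used; per-ward cap 4 leaves 2.
Binding limit: min(4, 2) = 2.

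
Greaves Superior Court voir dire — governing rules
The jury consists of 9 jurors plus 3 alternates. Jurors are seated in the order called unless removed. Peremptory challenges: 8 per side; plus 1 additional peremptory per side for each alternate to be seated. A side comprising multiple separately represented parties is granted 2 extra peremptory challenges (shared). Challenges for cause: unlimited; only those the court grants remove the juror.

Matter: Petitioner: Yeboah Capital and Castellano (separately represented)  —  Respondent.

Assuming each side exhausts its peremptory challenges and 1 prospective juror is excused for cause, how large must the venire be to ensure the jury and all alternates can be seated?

37

Seats to fill: 9 + 3 alternates = 12.
Peremptories — Petitioner: 8 + 1×3 + 2 = 13; Respondent: 8 + 1×3 = 11; total 24.
For-cause removals: 1.
Minimum venire: 12 + 24 + 1 = 37.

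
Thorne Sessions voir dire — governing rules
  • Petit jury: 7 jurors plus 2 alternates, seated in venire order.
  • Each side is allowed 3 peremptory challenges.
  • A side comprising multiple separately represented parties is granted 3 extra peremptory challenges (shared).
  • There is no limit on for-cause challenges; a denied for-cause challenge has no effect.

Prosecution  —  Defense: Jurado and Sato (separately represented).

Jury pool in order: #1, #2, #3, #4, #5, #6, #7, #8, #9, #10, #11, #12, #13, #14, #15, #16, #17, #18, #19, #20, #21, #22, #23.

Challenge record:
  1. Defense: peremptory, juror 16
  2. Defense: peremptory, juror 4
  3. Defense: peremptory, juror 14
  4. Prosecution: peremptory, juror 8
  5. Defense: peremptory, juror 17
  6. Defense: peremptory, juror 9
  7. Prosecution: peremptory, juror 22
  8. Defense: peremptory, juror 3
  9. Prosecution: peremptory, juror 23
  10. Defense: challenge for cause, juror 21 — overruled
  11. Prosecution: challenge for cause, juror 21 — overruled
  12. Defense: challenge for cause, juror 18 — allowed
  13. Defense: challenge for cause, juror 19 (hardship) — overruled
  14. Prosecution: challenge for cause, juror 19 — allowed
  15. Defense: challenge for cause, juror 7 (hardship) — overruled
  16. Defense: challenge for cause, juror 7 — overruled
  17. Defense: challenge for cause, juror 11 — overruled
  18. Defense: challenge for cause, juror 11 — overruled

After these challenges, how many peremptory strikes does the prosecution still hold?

0

Prosecution allotment: 3.
Prosecution peremptories used: #8, #22, #23 — 3 (for-cause on #21, #19 don't count).
Remaining: 3 − 3 = 0.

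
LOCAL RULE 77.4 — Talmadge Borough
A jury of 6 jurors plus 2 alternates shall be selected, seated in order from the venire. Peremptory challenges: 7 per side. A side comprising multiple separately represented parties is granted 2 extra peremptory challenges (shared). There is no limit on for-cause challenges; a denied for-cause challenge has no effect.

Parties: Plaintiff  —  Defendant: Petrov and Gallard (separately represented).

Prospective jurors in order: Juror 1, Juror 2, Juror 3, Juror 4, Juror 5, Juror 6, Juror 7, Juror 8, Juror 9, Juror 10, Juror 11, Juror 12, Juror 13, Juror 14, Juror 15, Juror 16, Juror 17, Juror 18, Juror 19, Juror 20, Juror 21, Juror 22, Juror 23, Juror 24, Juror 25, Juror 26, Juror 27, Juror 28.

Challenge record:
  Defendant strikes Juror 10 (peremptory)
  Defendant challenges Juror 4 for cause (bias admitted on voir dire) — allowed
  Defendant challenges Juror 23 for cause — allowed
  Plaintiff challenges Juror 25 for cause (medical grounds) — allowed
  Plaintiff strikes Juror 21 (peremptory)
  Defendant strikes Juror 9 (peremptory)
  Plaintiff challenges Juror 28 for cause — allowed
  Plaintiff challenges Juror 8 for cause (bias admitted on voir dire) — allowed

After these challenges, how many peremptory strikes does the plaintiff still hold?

6

Plaintiff allotment: 7.
Plaintiff peremptories used: #21 — 1 (for-cause on #25, #28, #8 don't count).
Remaining: 7 − 1 = 6.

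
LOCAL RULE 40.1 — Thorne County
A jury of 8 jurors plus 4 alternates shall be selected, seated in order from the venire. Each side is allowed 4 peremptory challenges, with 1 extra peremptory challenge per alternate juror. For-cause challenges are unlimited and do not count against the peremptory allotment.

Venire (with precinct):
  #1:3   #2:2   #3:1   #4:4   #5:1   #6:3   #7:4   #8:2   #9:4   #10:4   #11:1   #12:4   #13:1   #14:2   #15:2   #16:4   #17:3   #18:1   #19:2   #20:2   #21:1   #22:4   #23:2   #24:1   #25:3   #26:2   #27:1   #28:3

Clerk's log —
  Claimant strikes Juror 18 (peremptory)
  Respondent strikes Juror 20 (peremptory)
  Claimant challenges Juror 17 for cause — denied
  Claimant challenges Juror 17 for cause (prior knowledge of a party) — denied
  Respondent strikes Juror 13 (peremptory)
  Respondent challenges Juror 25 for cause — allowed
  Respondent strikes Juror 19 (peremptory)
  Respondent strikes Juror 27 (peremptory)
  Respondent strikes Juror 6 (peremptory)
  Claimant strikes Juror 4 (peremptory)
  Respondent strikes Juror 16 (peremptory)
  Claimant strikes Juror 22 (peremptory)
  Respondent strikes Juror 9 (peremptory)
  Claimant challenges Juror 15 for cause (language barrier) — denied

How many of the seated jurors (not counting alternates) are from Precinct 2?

Removed: #4, #6, #9, #13, #16, #18, #19, #20, #22, #25, #27.
Seated jurors 1–8: #1, #2, #3, #5, #7, #8, #10, #11 (alternates #12, #14, #15, #17 not counted).
Of those, in Precinct 2: #2, #8 → 2.

2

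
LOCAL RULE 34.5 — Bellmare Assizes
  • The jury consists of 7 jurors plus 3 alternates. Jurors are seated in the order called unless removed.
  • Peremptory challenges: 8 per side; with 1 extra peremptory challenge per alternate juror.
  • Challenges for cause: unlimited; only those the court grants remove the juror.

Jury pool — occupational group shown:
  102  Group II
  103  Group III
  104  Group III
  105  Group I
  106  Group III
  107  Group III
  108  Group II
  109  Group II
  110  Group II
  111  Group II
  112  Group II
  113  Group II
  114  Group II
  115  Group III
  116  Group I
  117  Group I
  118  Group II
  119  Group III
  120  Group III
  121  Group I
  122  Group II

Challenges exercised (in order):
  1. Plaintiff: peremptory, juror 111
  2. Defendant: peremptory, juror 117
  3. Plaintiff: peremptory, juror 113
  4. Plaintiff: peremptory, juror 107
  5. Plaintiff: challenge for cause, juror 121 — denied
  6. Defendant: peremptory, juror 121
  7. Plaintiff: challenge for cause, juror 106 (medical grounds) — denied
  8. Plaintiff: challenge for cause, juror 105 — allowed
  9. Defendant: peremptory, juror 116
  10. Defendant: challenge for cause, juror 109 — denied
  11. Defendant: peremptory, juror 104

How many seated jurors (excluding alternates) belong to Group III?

2

Removed: #104, #105, #107, #111, #113, #116, #117, #121.
Seated jurors 1–7: #102, #103, #106, #108, #109, #110, #112 (alternates #114, #115, #118 not counted).
Of those, in Group III: #103, #106 → 2.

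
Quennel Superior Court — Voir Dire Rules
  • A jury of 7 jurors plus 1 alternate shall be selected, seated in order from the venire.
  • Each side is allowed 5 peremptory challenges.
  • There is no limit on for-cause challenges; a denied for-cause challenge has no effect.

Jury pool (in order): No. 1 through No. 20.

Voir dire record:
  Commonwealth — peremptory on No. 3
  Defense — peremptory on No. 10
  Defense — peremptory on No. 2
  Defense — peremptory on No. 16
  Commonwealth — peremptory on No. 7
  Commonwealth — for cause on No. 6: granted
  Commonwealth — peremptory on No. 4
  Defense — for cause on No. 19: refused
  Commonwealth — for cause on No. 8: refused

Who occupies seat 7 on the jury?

13

Removed: #2, #3, #4, #6, #7, #10, #16. (#8, #19 stay — for-cause denied.)
Seating in order: seats 1–7 → #1, #5, #8, #9, #11, #12, #13; alternates → #14.
So seat 7 is #13.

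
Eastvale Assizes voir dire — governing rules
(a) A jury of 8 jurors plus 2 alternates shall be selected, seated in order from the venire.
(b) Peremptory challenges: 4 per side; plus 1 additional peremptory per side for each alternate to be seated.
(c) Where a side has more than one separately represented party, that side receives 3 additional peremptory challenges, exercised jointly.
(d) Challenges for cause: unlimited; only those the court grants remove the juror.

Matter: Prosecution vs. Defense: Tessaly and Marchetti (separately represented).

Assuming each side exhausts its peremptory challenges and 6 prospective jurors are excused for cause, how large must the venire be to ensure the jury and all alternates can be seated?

31

Seats to fill: 8 + 2 alternates = 10.
Peremptories — Prosecution: 4 + 1×2 = 6; Defense: 4 + 1×2 + 3 = 9; total 15.
For-cause removals: 6.
Minimum venire: 10 + 15 + 6 = 31.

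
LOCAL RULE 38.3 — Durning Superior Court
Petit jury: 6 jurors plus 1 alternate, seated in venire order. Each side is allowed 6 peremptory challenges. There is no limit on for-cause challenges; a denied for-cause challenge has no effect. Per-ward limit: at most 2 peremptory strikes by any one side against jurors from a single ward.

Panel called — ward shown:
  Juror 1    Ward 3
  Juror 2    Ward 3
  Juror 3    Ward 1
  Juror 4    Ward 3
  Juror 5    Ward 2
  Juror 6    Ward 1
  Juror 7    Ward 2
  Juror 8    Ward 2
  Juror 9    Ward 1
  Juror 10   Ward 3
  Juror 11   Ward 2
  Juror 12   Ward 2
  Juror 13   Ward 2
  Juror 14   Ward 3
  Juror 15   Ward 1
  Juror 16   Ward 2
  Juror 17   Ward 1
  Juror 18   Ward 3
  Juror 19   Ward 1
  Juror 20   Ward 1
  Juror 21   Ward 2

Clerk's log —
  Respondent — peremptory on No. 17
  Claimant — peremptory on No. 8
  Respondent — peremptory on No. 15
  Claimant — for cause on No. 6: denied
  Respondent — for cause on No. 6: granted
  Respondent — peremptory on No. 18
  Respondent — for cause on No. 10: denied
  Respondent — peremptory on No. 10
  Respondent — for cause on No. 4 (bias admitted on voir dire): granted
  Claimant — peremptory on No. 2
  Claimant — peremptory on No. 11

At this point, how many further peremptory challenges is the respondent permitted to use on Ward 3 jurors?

0

Respondent peremptories so far: #17, #15, #18, #10 — 4 of 6 used, 2 left overall.
Against Ward 3: #18, #10 — 2 used; per-ward cap 2 leaves 0.
Binding limit: min(2, 0) = 0.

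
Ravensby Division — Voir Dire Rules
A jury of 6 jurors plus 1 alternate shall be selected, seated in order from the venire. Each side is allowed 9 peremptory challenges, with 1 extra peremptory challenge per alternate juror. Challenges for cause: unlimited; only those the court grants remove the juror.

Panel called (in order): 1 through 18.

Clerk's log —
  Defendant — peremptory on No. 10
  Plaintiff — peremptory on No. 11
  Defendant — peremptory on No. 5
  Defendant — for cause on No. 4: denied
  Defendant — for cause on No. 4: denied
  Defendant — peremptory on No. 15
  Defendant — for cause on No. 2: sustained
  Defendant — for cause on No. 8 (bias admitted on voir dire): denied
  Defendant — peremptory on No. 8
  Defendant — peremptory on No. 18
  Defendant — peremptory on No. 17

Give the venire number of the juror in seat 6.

Removed: #2, #5, #8, #10, #11, #15, #17, #18. (#4 stays — for-cause denied.)
Seating in order: seats 1–6 → #1, #3, #4, #6, #7, #9; alternates → #12.
So seat 6 is #9.

9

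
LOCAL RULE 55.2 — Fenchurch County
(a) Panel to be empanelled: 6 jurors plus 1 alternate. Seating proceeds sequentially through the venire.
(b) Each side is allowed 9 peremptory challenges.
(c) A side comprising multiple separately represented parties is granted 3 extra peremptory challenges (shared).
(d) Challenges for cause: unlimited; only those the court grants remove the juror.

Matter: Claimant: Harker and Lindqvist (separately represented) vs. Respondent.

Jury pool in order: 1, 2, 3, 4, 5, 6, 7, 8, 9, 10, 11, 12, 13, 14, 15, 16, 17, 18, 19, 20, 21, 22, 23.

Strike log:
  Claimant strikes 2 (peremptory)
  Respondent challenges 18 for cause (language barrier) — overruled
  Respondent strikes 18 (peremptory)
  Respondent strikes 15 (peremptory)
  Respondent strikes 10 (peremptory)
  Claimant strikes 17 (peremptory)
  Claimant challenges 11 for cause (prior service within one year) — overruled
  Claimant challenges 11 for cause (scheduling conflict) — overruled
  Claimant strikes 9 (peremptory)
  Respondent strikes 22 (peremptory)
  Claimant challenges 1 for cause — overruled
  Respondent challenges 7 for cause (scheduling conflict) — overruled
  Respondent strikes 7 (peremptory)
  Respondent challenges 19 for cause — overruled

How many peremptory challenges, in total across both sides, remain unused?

Claimant allotment: 9 base + 3 multi-party = 12. Respondent allotment: 9.
Claimant peremptories used: #2, #17, #9 — 3 (for-cause on #11, #11, #1 don't count).
Respondent peremptories used: #18, #15, #10, #22, #7 — 5 (for-cause on #18, #7, #19 don't count).
Remaining: (12 − 3) + (9 − 5) = 13.

13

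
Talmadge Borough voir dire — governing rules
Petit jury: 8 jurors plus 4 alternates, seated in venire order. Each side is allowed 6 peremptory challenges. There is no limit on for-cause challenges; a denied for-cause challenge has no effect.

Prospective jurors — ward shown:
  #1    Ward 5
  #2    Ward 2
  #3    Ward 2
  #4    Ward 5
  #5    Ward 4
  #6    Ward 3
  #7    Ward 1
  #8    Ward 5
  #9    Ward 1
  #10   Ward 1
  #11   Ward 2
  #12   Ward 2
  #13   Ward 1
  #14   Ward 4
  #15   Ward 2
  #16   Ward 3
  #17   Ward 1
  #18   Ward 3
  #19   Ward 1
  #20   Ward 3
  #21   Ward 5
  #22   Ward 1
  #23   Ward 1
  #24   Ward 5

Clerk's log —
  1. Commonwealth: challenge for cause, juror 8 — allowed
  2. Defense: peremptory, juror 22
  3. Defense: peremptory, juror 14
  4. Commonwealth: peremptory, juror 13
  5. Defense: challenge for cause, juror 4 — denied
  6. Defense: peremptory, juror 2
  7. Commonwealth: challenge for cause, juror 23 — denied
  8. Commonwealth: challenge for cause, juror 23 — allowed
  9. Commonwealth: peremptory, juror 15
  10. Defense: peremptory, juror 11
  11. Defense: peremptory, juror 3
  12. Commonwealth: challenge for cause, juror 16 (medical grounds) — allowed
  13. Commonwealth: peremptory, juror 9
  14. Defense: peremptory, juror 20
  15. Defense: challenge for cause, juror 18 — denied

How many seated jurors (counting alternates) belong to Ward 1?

Removed: #2, #3, #8, #9, #11, #13, #14, #15, #16, #20, #22, #23.
Seated (12 incl. alternates): #1, #4, #5, #6, #7, #10, #12, #17, #18, #19, #21, #24.
Of those, in Ward 1: #7, #10, #17, #19 → 4.

4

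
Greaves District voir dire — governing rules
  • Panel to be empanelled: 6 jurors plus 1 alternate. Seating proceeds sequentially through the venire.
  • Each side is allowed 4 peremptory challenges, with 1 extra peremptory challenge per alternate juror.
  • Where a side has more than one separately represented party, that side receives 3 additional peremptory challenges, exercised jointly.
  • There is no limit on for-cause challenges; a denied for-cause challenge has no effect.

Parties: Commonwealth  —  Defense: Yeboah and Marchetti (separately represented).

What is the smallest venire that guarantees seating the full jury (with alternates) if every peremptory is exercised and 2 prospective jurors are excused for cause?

Seats to fill: 6 + 1 alternates = 7.
Peremptories — Commonwealth: 4 + 1×1 = 5; Defense: 4 + 1×1 + 3 = 8; total 13.
For-cause removals: 2.
Minimum venire: 7 + 13 + 2 = 22.

22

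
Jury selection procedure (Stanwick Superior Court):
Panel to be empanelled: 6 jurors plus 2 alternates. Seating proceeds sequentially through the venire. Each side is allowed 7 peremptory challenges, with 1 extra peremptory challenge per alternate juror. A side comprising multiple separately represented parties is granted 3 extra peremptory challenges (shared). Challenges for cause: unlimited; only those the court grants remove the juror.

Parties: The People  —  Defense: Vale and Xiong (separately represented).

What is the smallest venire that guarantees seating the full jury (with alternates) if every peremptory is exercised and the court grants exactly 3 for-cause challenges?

32

Seats to fill: 6 + 2 alternates = 8.
Peremptories — The People: 7 + 1×2 = 9; Defense: 7 + 1×2 + 3 = 12; total 21.
For-cause removals: 3.
Minimum venire: 8 + 21 + 3 = 32.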